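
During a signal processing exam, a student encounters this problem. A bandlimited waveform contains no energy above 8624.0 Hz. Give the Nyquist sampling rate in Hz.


The Nyquist rate is twice the maximum frequency component.
fs_min = 2 * fmax
      = 2 * 8624.0
      = 17248.0 Hz

17248.0


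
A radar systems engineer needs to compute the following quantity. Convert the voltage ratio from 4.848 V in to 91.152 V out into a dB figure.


Voltage gain in dB:
G = 20 * log10(Vout / Vin)
  = 20 * log10(91.152 / 4.848)
  = 20 * log10(18.80198)
  = 20 * 1.274204
  = 25.48 dB

25.48 dB


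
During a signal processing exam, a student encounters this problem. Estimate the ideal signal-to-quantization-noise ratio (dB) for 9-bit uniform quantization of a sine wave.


Theoretical SNR for a full-scale sinusoid:
SNR = 6.02 * N + 1.76
    = 6.02 * 9 + 1.76
    = 54.18 + 1.76
    = 55.94 dB

55.94 dB


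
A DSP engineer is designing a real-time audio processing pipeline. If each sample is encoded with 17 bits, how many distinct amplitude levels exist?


Number of quantization levels = 2^N
= 2^17
= 131072

131072


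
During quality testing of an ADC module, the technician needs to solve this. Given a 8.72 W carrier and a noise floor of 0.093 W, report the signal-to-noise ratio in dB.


SNR in decibels:
SNR = 10 * log10(Ps / Pn)
    = 10 * log10(8.72 / 0.093)
    = 10 * log10(93.7634)
    = 10 * 1.972
    = 19.72 dB

19.72 dB


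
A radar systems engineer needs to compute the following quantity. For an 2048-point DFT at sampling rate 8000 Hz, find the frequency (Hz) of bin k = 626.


Frequency of DFT bin k:
f_k = k * fs / N
    = 626 * 8000 / 2048
    = 5008000 / 2048
    = 2445.312 Hz

2445.312 Hz


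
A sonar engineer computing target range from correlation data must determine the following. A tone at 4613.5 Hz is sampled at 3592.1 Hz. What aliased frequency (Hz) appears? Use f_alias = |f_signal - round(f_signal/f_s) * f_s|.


Compute the nearest integer multiple of fs to the signal:
n = round(4613.5 / 3592.1) = 1
f_alias = |4613.5 - 1 * 3592.1|
        = |4613.5 - 3592.1|
        = 1021.4 Hz

1021.4


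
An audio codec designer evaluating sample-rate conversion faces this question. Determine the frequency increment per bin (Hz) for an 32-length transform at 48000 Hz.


DFT frequency resolution:
df = fs / N
   = 48000 / 32
   = 1500.0 Hz

1500.0 Hz


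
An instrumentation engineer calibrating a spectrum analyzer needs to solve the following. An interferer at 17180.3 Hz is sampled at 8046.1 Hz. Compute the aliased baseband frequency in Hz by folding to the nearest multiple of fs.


Compute the nearest integer multiple of fs to the signal:
n = round(17180.3 / 8046.1) = 2
f_alias = |17180.3 - 2 * 8046.1|
        = |17180.3 - 16092.2|
        = 1088.1 Hz

1088.1


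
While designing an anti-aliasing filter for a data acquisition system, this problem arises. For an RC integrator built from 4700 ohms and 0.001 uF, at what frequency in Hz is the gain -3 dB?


Cutoff frequency of a first-order RC filter:
fc = 1 / (2 * pi * R * C)
C = 0.001 uF = 1e-09 F
fc = 1 / (2 * pi * 4700 * 1e-09)
   = 1 / 2.9530970943744e-05
   = 33862.753849 Hz

33862.753849 Hz


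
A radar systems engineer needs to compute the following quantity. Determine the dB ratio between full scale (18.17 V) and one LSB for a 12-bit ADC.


Dynamic range from full-scale to LSB:
V_min = V_max / 2^bits = 18.17 / 2^12
DR = 20 * log10(V_max / V_min)
   = 20 * log10(2^12)
   = 20 * 12 * log10(2)
   = 72.25 dB

72.25 dB


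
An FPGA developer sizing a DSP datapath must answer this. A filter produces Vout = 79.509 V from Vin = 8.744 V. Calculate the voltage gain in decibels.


Voltage gain in dB:
G = 20 * log10(Vout / Vin)
  = 20 * log10(79.509 / 8.744)
  = 20 * log10(9.092978)
  = 20 * 0.958706
  = 19.17 dB

19.17 dB


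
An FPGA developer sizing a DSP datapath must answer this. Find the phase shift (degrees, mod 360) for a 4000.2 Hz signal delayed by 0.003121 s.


Phase shift from frequency and time delay:
phi = 360 * f * t_delay
    = 360 * 4000.2 * 0.003121
    = 4494.46 degrees
    mod 360 = 174.46 degrees

174.46 degrees


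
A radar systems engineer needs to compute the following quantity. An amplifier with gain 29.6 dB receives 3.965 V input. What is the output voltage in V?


Output voltage from dB gain:
V_out = V_in * 10^(gain_dB / 20)
      = 3.965 * 10^(29.6 / 20)
      = 3.965 * 30.199517
      = 119.7411 V

119.7411 V


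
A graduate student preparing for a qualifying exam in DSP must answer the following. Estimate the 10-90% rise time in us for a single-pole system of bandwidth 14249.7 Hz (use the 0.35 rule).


Rise time from bandwidth relationship:
tr = 0.35 / BW
   = 0.35 / 14249.7
   = 2.45619206e-05 s
   = 24.5619 us

24.5619 us


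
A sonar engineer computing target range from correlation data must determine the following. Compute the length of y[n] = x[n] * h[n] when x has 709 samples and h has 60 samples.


Linear convolution output length:
L = N + M - 1
  = 709 + 60 - 1
  = 768 samples

768


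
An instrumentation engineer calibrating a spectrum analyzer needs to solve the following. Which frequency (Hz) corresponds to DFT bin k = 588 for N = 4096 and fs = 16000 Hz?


Frequency of DFT bin k:
f_k = k * fs / N
    = 588 * 16000 / 4096
    = 9408000 / 4096
    = 2296.875 Hz

2296.875 Hz


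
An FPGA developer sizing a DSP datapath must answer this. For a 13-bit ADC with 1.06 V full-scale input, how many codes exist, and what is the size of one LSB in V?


Step 1 — number of quantization levels:
L = 2^N = 2^13 = 8192

Step 2 — LSB step size:
delta = Vfs / L
      = 1.06 / 8192
      = 0.00012939 V

Levels = 8192; step size = 0.00012939 V


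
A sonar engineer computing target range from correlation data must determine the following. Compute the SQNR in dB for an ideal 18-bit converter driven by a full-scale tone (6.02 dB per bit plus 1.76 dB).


Theoretical SNR for a full-scale sinusoid:
SNR = 6.02 * N + 1.76
    = 6.02 * 18 + 1.76
    = 108.36 + 1.76
    = 110.12 dB

110.12 dB


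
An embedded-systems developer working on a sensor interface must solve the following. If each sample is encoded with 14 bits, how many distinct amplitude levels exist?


Number of quantization levels = 2^N
= 2^14
= 16384

16384


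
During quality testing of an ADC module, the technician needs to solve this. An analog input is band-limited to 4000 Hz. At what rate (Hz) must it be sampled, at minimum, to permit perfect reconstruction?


The Nyquist rate is twice the maximum frequency component.
fs_min = 2 * fmax
      = 2 * 4000
      = 8000 Hz

8000


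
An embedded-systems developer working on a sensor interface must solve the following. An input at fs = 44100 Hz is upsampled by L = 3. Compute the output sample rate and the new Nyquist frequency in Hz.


Step 1 — output sample rate after interpolation by L:
fs_out = L * fs_in = 3 * 44100 = 132300 Hz

Step 2 — Nyquist frequency of the output stream:
f_Nyq = fs_out / 2 = 132300 / 2 = 66150.0 Hz

fs_out = 132300 Hz; f_Nyquist = 66150.0 Hz


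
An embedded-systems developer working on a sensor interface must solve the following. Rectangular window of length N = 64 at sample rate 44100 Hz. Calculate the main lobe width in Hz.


Main lobe width for a rectangular window:
Width = 2 * fs / N
      = 2 * 44100 / 64
      = 88200 / 64
      = 1378.125 Hz

1378.125 Hz


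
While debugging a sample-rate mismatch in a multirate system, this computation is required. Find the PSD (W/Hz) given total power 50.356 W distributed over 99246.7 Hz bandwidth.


Power spectral density:
PSD = P / BW
    = 50.356 / 99246.7
    = 0.00050738 W/Hz

0.00050738 W/Hz


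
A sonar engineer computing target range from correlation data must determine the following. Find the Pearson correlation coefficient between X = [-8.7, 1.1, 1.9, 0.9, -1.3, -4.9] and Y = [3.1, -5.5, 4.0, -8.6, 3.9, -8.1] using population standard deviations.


Pearson correlation coefficient (population):
r = cov(X,Y) / (std(X) * std(Y))
Mean X = -1.8333, Mean Y = -1.8667
Cov(X,Y) = -3.178889
Std(X) = 3.804675, Std(Y) = 5.623364
r = -0.1486

-0.1486


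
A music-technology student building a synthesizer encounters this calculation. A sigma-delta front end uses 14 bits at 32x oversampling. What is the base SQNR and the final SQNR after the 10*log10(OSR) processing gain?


Step 1 — baseline SQNR at Nyquist:
SQNR_base = 6.02*N + 1.76
          = 6.02*14 + 1.76
          = 86.04 dB

Step 2 — oversampling processing gain:
G = 10*log10(OSR) = 10*log10(32) = 15.05 dB

Step 3 — total:
SQNR_total = 86.04 + 15.05 = 101.09 dB

Base SQNR = 86.04 dB; oversampled SQNR = 101.09 dB


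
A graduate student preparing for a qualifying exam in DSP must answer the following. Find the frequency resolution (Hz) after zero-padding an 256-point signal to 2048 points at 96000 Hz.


Frequency resolution after zero-padding:
N_padded = 256 * 8 = 2048
df = fs / N_padded
   = 96000 / 2048
   = 46.875 Hz

46.875 Hz


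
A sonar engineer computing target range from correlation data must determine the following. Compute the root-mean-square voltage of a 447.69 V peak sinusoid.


RMS voltage for a sinusoidal waveform:
V_rms = V_peak / sqrt(2)
      = 447.69 / 1.414214
      = 316.565 V

316.565 V


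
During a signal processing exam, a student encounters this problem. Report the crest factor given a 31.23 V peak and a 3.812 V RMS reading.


Crest factor is the ratio of peak to RMS:
CF = V_peak / V_rms
   = 31.23 / 3.812
   = 8.1925

8.1925


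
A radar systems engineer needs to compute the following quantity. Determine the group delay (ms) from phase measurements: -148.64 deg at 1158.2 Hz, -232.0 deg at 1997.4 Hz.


Group delay from phase difference:
tau = -d(phi)/d(omega)
d(phi) = -83.36 deg = -1.454906 rad
d(omega) = 2*pi*(1997.4 - 1158.2) = 5272.8491 rad/s
tau = -(-1.454906) / 5272.8491
    = 0.2759 ms

0.2759 ms


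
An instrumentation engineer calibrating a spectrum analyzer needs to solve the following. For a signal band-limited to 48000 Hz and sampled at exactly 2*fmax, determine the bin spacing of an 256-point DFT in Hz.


Step 1 — Nyquist sampling rate:
fs = 2 * fmax = 2 * 48000 = 96000 Hz

Step 2 — DFT bin spacing:
df = fs / N = 96000 / 256 = 375.0 Hz

375.0 Hz


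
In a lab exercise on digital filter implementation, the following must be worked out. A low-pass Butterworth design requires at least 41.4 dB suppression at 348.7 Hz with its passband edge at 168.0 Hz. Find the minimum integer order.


Butterworth filter order formula:
n = log10(10^(A/10) - 1) / (2 * log10(f_stop/f_pass))
10^(41.4/10) - 1 = 13802.8426
f_stop/f_pass = 348.7 / 168.0 = 2.0756
n = 6.527 -> ceil = 7

7


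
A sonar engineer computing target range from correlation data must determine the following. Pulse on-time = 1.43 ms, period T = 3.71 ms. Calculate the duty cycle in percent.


Duty cycle as a percentage:
DC = (t_on / T) * 100
   = (1.43 / 3.71) * 100
   = 0.385445 * 100
   = 38.54 %

38.54 %


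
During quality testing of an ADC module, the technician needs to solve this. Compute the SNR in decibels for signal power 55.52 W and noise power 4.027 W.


SNR in decibels:
SNR = 10 * log10(Ps / Pn)
    = 10 * log10(55.52 / 4.027)
    = 10 * log10(13.7869)
    = 10 * 1.1395
    = 11.39 dB

11.39 dB


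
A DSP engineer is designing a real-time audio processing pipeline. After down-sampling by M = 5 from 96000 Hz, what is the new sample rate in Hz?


Decimation reduces the sample rate:
fs_out = fs_in / M
       = 96000 / 5
       = 19200.0 Hz

19200.0 Hz


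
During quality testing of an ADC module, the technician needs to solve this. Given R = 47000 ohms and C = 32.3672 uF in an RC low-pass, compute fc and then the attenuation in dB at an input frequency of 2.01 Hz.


Step 1 — cutoff frequency:
fc = 1 / (2*pi*R*C)
C = 32.3672 uF = 3.23672e-05 F
fc = 1 / (2*pi*47000*3.23672e-05)
   = 0.104621 Hz

Step 2 — magnitude at f = 2.01 Hz:
|H(f)| = 1 / sqrt(1 + (f/fc)^2)
f/fc = 2.01 / 0.104621 = 19.212204
|H| = 1 / sqrt(1 + 369.108783) = 0.0519799
|H|_dB = 20*log10(0.0519799) = -25.68 dB

fc = 0.104621 Hz; |H(2.01 Hz)| = -25.68 dB


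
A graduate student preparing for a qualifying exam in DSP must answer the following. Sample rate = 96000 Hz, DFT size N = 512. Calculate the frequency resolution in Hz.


DFT frequency resolution:
df = fs / N
   = 96000 / 512
   = 187.5 Hz

187.5 Hz


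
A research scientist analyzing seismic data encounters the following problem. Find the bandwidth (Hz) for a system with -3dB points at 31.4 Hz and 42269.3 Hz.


Bandwidth is the difference of -3dB frequencies:
BW = f_high - f_low
   = 42269.3 - 31.4
   = 42237.9 Hz

42237.9 Hz


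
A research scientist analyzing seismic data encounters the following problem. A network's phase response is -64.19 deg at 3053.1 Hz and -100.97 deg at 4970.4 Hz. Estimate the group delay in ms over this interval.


Group delay from phase difference:
tau = -d(phi)/d(omega)
d(phi) = -36.78 deg = -0.641932 rad
d(omega) = 2*pi*(4970.4 - 3053.1) = 12046.7512 rad/s
tau = -(-0.641932) / 12046.7512
    = 0.0533 ms

0.0533 ms


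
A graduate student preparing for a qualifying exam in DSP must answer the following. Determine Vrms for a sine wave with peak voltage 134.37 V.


RMS voltage for a sinusoidal waveform:
V_rms = V_peak / sqrt(2)
      = 134.37 / 1.414214
      = 95.014 V

95.014 V


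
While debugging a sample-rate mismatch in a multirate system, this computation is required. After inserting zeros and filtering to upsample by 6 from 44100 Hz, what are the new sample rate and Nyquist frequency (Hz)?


Step 1 — output sample rate after interpolation by L:
fs_out = L * fs_in = 6 * 44100 = 264600 Hz

Step 2 — Nyquist frequency of the output stream:
f_Nyq = fs_out / 2 = 264600 / 2 = 132300.0 Hz

fs_out = 264600 Hz; f_Nyquist = 132300.0 Hz


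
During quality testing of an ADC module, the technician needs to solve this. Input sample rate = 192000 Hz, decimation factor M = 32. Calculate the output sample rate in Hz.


Decimation reduces the sample rate:
fs_out = fs_in / M
       = 192000 / 32
       = 6000.0 Hz

6000.0 Hz


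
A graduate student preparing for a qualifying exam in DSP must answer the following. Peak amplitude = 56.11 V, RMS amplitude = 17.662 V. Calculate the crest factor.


Crest factor is the ratio of peak to RMS:
CF = V_peak / V_rms
   = 56.11 / 17.662
   = 3.1769

3.1769


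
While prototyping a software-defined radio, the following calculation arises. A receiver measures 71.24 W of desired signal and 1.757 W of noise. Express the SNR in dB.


SNR in decibels:
SNR = 10 * log10(Ps / Pn)
    = 10 * log10(71.24 / 1.757)
    = 10 * log10(40.5464)
    = 10 * 1.608
    = 16.08 dB

16.08 dB


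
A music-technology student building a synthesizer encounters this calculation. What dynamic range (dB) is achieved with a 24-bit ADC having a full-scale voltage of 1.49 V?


Dynamic range from full-scale to LSB:
V_min = V_max / 2^bits = 1.49 / 2^24
DR = 20 * log10(V_max / V_min)
   = 20 * log10(2^24)
   = 20 * 24 * log10(2)
   = 144.49 dB

144.49 dB


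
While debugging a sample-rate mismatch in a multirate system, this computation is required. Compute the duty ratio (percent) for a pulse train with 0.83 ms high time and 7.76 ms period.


Duty cycle as a percentage:
DC = (t_on / T) * 100
   = (0.83 / 7.76) * 100
   = 0.106959 * 100
   = 10.7 %

10.7 %


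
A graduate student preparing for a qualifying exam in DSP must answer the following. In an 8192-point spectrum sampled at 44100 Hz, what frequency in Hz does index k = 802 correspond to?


Frequency of DFT bin k:
f_k = k * fs / N
    = 802 * 44100 / 8192
    = 35368200 / 8192
    = 4317.407 Hz

4317.407 Hz


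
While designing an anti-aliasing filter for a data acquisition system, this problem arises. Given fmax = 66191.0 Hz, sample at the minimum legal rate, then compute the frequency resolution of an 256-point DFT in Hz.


Step 1 — Nyquist sampling rate:
fs = 2 * fmax = 2 * 66191.0 = 132382.0 Hz

Step 2 — DFT bin spacing:
df = fs / N = 132382.0 / 256 = 517.1172 Hz

517.1172 Hz


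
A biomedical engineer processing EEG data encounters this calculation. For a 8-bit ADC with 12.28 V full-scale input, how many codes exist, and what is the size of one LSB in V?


Step 1 — number of quantization levels:
L = 2^N = 2^8 = 256

Step 2 — LSB step size:
delta = Vfs / L
      = 12.28 / 256
      = 0.04796875 V

Levels = 256; step size = 0.04796875 V


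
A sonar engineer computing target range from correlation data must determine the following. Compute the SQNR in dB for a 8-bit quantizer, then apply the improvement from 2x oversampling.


Step 1 — baseline SQNR at Nyquist:
SQNR_base = 6.02*N + 1.76
          = 6.02*8 + 1.76
          = 49.92 dB

Step 2 — oversampling processing gain:
G = 10*log10(OSR) = 10*log10(2) = 3.01 dB

Step 3 — total:
SQNR_total = 49.92 + 3.01 = 52.93 dB

Base SQNR = 49.92 dB; oversampled SQNR = 52.93 dB


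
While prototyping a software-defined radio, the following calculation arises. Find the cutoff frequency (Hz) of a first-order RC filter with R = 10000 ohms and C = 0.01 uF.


Cutoff frequency of a first-order RC filter:
fc = 1 / (2 * pi * R * C)
C = 0.01 uF = 1e-08 F
fc = 1 / (2 * pi * 10000 * 1e-08)
   = 1 / 0.00062831853071796
   = 1591.549431 Hz

1591.549431 Hz


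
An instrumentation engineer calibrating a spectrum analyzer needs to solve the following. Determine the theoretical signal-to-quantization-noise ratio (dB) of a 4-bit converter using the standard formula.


Theoretical SNR for a full-scale sinusoid:
SNR = 6.02 * N + 1.76
    = 6.02 * 4 + 1.76
    = 24.08 + 1.76
    = 25.84 dB

25.84 dB


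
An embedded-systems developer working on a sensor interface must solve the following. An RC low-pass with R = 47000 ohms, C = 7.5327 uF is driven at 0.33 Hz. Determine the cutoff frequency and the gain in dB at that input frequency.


Step 1 — cutoff frequency:
fc = 1 / (2*pi*R*C)
C = 7.5327 uF = 7.5327e-06 F
fc = 1 / (2*pi*47000*7.5327e-06)
   = 0.449543 Hz

Step 2 — magnitude at f = 0.33 Hz:
|H(f)| = 1 / sqrt(1 + (f/fc)^2)
f/fc = 0.33 / 0.449543 = 0.734079
|H| = 1 / sqrt(1 + 0.538872) = 0.8061182
|H|_dB = 20*log10(0.8061182) = -1.87 dB

fc = 0.449543 Hz; |H(0.33 Hz)| = -1.87 dB


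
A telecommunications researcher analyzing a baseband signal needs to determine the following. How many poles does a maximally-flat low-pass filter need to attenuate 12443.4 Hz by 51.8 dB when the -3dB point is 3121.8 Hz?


Butterworth filter order formula:
n = log10(10^(A/10) - 1) / (2 * log10(f_stop/f_pass))
10^(51.8/10) - 1 = 151355.1248
f_stop/f_pass = 12443.4 / 3121.8 = 3.986
n = 4.3128 -> ceil = 5

5


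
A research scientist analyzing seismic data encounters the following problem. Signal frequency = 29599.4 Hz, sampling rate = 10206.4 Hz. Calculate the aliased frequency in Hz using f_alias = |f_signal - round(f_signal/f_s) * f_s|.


Compute the nearest integer multiple of fs to the signal:
n = round(29599.4 / 10206.4) = 3
f_alias = |29599.4 - 3 * 10206.4|
        = |29599.4 - 30619.2|
        = 1019.8 Hz

1019.8


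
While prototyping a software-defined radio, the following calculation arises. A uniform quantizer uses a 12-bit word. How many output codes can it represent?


Number of quantization levels = 2^N
= 2^12
= 4096

4096


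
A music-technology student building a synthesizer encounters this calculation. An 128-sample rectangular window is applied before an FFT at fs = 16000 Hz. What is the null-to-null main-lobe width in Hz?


Main lobe width for a rectangular window:
Width = 2 * fs / N
      = 2 * 16000 / 128
      = 32000 / 128
      = 250.0 Hz

250.0 Hz


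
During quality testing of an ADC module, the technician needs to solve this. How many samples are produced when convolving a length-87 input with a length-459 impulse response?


Linear convolution output length:
L = N + M - 1
  = 87 + 459 - 1
  = 545 samples

545


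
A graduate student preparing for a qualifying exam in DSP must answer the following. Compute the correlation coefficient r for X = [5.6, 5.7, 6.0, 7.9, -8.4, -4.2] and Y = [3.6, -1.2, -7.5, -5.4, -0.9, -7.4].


Pearson correlation coefficient (population):
r = cov(X,Y) / (std(X) * std(Y))
Mean X = 2.1, Mean Y = -3.1333
Cov(X,Y) = 0.63
Std(X) = 6.110101, Std(Y) = 4.009849
r = 0.0257

0.0257


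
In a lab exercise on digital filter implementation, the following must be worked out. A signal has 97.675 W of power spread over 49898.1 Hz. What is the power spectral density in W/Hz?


Power spectral density:
PSD = P / BW
    = 97.675 / 49898.1
    = 0.00195749 W/Hz

0.00195749 W/Hz


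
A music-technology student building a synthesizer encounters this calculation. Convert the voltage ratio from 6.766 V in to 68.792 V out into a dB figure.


Voltage gain in dB:
G = 20 * log10(Vout / Vin)
  = 20 * log10(68.792 / 6.766)
  = 20 * log10(10.167307)
  = 20 * 1.007206
  = 20.14 dB

20.14 dB


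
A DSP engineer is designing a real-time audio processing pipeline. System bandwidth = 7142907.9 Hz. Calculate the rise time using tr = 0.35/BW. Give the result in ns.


Rise time from bandwidth relationship:
tr = 0.35 / BW
   = 0.35 / 7142907.9
   = 4.899965181e-08 s
   = 48.9997 ns

48.9997 ns


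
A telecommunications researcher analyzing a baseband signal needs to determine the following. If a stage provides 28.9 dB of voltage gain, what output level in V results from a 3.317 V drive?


Output voltage from dB gain:
V_out = V_in * 10^(gain_dB / 20)
      = 3.317 * 10^(28.9 / 20)
      = 3.317 * 27.861212
      = 92.4156 V

92.4156 V


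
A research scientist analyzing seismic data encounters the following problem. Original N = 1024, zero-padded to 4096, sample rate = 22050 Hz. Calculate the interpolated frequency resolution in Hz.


Frequency resolution after zero-padding:
N_padded = 1024 * 4 = 4096
df = fs / N_padded
   = 22050 / 4096
   = 5.3833 Hz

5.3833 Hz


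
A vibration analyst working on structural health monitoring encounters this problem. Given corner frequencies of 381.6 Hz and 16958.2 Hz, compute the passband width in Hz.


Bandwidth is the difference of -3dB frequencies:
BW = f_high - f_low
   = 16958.2 - 381.6
   = 16576.6 Hz

16576.6 Hz


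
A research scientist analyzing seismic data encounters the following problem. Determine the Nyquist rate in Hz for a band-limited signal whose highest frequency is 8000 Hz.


The Nyquist rate is twice the maximum frequency component.
fs_min = 2 * fmax
      = 2 * 8000
      = 16000 Hz

16000


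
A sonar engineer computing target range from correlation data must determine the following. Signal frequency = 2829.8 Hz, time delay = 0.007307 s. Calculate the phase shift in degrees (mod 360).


Phase shift from frequency and time delay:
phi = 360 * f * t_delay
    = 360 * 2829.8 * 0.007307
    = 7443.85 degrees
    mod 360 = 243.85 degrees

243.85 degrees


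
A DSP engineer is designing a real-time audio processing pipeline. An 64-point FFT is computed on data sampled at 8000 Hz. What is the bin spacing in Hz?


DFT frequency resolution:
df = fs / N
   = 8000 / 64
   = 125.0 Hz

125.0 Hz


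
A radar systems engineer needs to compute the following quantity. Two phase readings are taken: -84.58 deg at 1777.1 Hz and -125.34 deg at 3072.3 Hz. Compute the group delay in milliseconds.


Group delay from phase difference:
tau = -d(phi)/d(omega)
d(phi) = -40.76 deg = -0.711396 rad
d(omega) = 2*pi*(3072.3 - 1777.1) = 8137.9816 rad/s
tau = -(-0.711396) / 8137.9816
    = 0.0874 ms

0.0874 ms


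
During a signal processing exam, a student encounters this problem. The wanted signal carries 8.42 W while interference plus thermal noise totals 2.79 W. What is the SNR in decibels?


SNR in decibels:
SNR = 10 * log10(Ps / Pn)
    = 10 * log10(8.42 / 2.79)
    = 10 * log10(3.0179)
    = 10 * 0.4797
    = 4.8 dB

4.8 dB


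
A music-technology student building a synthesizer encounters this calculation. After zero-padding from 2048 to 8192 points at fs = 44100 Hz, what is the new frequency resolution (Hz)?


Frequency resolution after zero-padding:
N_padded = 2048 * 4 = 8192
df = fs / N_padded
   = 44100 / 8192
   = 5.3833 Hz

5.3833 Hz


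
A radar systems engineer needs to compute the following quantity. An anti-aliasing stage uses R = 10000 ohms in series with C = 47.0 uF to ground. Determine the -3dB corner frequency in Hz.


Cutoff frequency of a first-order RC filter:
fc = 1 / (2 * pi * R * C)
C = 47.0 uF = 4.7e-05 F
fc = 1 / (2 * pi * 10000 * 4.7e-05)
   = 1 / 2.9530970943744
   = 0.338628 Hz

0.338628 Hz


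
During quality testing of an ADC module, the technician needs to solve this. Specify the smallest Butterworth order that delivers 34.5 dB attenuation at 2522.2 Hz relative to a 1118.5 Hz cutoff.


Butterworth filter order formula:
n = log10(10^(A/10) - 1) / (2 * log10(f_stop/f_pass))
10^(34.5/10) - 1 = 2817.3829
f_stop/f_pass = 2522.2 / 1118.5 = 2.255
n = 4.8845 -> ceil = 5

5


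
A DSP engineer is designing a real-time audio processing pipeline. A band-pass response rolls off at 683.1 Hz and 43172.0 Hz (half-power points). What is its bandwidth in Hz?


Bandwidth is the difference of -3dB frequencies:
BW = f_high - f_low
   = 43172.0 - 683.1
   = 42488.9 Hz

42488.9 Hz


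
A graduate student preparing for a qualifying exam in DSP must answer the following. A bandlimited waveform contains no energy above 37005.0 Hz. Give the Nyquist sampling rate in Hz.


The Nyquist rate is twice the maximum frequency component.
fs_min = 2 * fmax
      = 2 * 37005.0
      = 74010.0 Hz

74010.0


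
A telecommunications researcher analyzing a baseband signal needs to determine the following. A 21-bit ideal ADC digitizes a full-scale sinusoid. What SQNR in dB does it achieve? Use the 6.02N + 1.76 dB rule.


Theoretical SNR for a full-scale sinusoid:
SNR = 6.02 * N + 1.76
    = 6.02 * 21 + 1.76
    = 126.42 + 1.76
    = 128.18 dB

128.18 dB


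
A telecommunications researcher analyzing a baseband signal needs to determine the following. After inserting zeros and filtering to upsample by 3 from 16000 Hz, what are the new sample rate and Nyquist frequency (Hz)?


Step 1 — output sample rate after interpolation by L:
fs_out = L * fs_in = 3 * 16000 = 48000 Hz

Step 2 — Nyquist frequency of the output stream:
f_Nyq = fs_out / 2 = 48000 / 2 = 24000.0 Hz

fs_out = 48000 Hz; f_Nyquist = 24000.0 Hz


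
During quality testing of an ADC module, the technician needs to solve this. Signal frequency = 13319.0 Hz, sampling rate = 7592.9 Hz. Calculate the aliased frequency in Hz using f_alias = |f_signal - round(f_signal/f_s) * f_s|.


Compute the nearest integer multiple of fs to the signal:
n = round(13319.0 / 7592.9) = 2
f_alias = |13319.0 - 2 * 7592.9|
        = |13319.0 - 15185.8|
        = 1866.8 Hz

1866.8


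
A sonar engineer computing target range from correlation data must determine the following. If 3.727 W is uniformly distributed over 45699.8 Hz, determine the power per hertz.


Power spectral density:
PSD = P / BW
    = 3.727 / 45699.8
    = 8.155e-05 W/Hz

8.155e-05 W/Hz


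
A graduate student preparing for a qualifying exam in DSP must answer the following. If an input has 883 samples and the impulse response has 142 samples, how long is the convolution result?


Linear convolution output length:
L = N + M - 1
  = 883 + 142 - 1
  = 1024 samples

1024


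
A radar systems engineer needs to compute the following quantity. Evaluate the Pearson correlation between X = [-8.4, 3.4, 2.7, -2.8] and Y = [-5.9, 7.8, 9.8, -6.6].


Pearson correlation coefficient (population):
r = cov(X,Y) / (std(X) * std(Y))
Mean X = -1.275, Mean Y = 1.275
Cov(X,Y) = 31.880625
Std(X) = 4.763074, Std(Y) = 7.5622
r = 0.8851

0.8851


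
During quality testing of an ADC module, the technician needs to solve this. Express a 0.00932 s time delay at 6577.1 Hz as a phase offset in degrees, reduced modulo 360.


Phase shift from frequency and time delay:
phi = 360 * f * t_delay
    = 360 * 6577.1 * 0.00932
    = 22067.49 degrees
    mod 360 = 107.49 degrees

107.49 degrees


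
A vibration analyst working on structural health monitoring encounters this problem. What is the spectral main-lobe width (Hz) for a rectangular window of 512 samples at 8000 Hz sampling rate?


Main lobe width for a rectangular window:
Width = 2 * fs / N
      = 2 * 8000 / 512
      = 16000 / 512
      = 31.25 Hz

31.25 Hz


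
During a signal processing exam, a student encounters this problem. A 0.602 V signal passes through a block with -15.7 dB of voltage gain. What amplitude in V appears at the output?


Output voltage from dB gain:
V_out = V_in * 10^(gain_dB / 20)
      = 0.602 * 10^(-15.7 / 20)
      = 0.602 * 0.164059
      = 0.0988 V

0.0988 V


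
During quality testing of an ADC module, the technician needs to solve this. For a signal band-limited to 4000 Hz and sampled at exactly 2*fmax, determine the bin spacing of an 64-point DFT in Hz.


Step 1 — Nyquist sampling rate:
fs = 2 * fmax = 2 * 4000 = 8000 Hz

Step 2 — DFT bin spacing:
df = fs / N = 8000 / 64 = 125.0 Hz

125.0 Hz


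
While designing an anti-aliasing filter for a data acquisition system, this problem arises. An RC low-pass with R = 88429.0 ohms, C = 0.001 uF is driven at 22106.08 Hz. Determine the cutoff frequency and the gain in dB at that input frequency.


Step 1 — cutoff frequency:
fc = 1 / (2*pi*R*C)
C = 0.001 uF = 1e-09 F
fc = 1 / (2*pi*88429.0*1e-09)
   = 1799.805 Hz

Step 2 — magnitude at f = 22106.08 Hz:
|H(f)| = 1 / sqrt(1 + (f/fc)^2)
f/fc = 22106.08 / 1799.805 = 12.282486
|H| = 1 / sqrt(1 + 150.859462) = 0.0811482
|H|_dB = 20*log10(0.0811482) = -21.81 dB

fc = 1799.805 Hz; |H(22106.08 Hz)| = -21.81 dB


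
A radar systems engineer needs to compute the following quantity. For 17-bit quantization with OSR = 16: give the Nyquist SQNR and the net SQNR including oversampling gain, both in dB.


Step 1 — baseline SQNR at Nyquist:
SQNR_base = 6.02*N + 1.76
          = 6.02*17 + 1.76
          = 104.1 dB

Step 2 — oversampling processing gain:
G = 10*log10(OSR) = 10*log10(16) = 12.04 dB

Step 3 — total:
SQNR_total = 104.1 + 12.04 = 116.14 dB

Base SQNR = 104.1 dB; oversampled SQNR = 116.14 dB


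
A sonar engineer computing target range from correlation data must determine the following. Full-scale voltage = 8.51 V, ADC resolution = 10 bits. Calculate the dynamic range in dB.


Dynamic range from full-scale to LSB:
V_min = V_max / 2^bits = 8.51 / 2^10
DR = 20 * log10(V_max / V_min)
   = 20 * log10(2^10)
   = 20 * 10 * log10(2)
   = 60.21 dB

60.21 dB


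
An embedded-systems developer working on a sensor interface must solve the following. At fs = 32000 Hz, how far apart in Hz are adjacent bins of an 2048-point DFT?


DFT frequency resolution:
df = fs / N
   = 32000 / 2048
   = 15.625 Hz

15.625 Hz


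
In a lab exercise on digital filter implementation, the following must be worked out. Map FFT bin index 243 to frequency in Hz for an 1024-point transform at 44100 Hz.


Frequency of DFT bin k:
f_k = k * fs / N
    = 243 * 44100 / 1024
    = 10716300 / 1024
    = 10465.137 Hz

10465.137 Hz


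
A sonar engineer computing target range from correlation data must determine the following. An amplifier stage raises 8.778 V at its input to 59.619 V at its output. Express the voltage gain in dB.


Voltage gain in dB:
G = 20 * log10(Vout / Vin)
  = 20 * log10(59.619 / 8.778)
  = 20 * log10(6.791866)
  = 20 * 0.831989
  = 16.64 dB

16.64 dB


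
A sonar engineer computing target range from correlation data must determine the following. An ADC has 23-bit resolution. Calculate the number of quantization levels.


Number of quantization levels = 2^N
= 2^23
= 8388608

8388608


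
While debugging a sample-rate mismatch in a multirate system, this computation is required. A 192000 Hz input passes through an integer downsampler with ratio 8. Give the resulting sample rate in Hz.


Decimation reduces the sample rate:
fs_out = fs_in / M
       = 192000 / 8
       = 24000.0 Hz

24000.0 Hz


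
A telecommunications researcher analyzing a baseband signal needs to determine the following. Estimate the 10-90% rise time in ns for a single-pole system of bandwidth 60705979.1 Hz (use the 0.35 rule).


Rise time from bandwidth relationship:
tr = 0.35 / BW
   = 0.35 / 60705979.1
   = 5.765494687e-09 s
   = 5.7655 ns

5.7655 ns


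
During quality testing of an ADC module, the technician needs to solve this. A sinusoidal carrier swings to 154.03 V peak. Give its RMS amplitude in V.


RMS voltage for a sinusoidal waveform:
V_rms = V_peak / sqrt(2)
      = 154.03 / 1.414214
      = 108.916 V

108.916 V


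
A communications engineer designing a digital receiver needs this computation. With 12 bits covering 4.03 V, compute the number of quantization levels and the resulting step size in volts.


Step 1 — number of quantization levels:
L = 2^N = 2^12 = 4096

Step 2 — LSB step size:
delta = Vfs / L
      = 4.03 / 4096
      = 0.00098389 V

Levels = 4096; step size = 0.00098389 V


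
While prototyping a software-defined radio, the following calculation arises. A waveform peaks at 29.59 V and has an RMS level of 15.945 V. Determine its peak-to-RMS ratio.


Crest factor is the ratio of peak to RMS:
CF = V_peak / V_rms
   = 29.59 / 15.945
   = 1.8558

1.8558


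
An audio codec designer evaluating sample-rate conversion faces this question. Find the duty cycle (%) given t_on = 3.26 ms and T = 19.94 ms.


Duty cycle as a percentage:
DC = (t_on / T) * 100
   = (3.26 / 19.94) * 100
   = 0.16349 * 100
   = 16.35 %

16.35 %


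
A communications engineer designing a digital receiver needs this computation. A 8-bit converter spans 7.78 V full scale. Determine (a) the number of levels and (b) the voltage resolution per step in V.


Step 1 — number of quantization levels:
L = 2^N = 2^8 = 256

Step 2 — LSB step size:
delta = Vfs / L
      = 7.78 / 256
      = 0.03039063 V

Levels = 256; step size = 0.03039063 V


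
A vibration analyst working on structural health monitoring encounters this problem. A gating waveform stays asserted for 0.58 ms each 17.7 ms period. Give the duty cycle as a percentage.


Duty cycle as a percentage:
DC = (t_on / T) * 100
   = (0.58 / 17.7) * 100
   = 0.032768 * 100
   = 3.28 %

3.28 %


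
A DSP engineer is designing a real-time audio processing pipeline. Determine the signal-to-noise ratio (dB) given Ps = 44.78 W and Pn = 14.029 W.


SNR in decibels:
SNR = 10 * log10(Ps / Pn)
    = 10 * log10(44.78 / 14.029)
    = 10 * log10(3.192)
    = 10 * 0.5041
    = 5.04 dB

5.04 dB


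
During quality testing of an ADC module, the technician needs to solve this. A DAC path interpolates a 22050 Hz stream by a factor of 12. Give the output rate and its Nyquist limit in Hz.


Step 1 — output sample rate after interpolation by L:
fs_out = L * fs_in = 12 * 22050 = 264600 Hz

Step 2 — Nyquist frequency of the output stream:
f_Nyq = fs_out / 2 = 264600 / 2 = 132300.0 Hz

fs_out = 264600 Hz; f_Nyquist = 132300.0 Hz


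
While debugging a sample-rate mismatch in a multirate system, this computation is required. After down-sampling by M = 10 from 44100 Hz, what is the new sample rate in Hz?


Decimation reduces the sample rate:
fs_out = fs_in / M
       = 44100 / 10
       = 4410.0 Hz

4410.0 Hz


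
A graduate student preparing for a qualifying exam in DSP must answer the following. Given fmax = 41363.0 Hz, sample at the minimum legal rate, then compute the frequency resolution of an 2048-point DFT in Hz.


Step 1 — Nyquist sampling rate:
fs = 2 * fmax = 2 * 41363.0 = 82726.0 Hz

Step 2 — DFT bin spacing:
df = fs / N = 82726.0 / 2048 = 40.3936 Hz

40.3936 Hz


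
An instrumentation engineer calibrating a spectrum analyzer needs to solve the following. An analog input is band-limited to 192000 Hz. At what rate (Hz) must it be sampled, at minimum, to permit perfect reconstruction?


The Nyquist rate is twice the maximum frequency component.
fs_min = 2 * fmax
      = 2 * 192000
      = 384000 Hz

384000


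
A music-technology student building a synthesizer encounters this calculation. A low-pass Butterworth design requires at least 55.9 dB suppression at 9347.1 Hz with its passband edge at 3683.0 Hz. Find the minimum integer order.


Butterworth filter order formula:
n = log10(10^(A/10) - 1) / (2 * log10(f_stop/f_pass))
10^(55.9/10) - 1 = 389044.145
f_stop/f_pass = 9347.1 / 3683.0 = 2.5379
n = 6.9102 -> ceil = 7

7


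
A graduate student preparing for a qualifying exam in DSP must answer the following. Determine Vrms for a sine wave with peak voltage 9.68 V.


RMS voltage for a sinusoidal waveform:
V_rms = V_peak / sqrt(2)
      = 9.68 / 1.414214
      = 6.845 V

6.845 V


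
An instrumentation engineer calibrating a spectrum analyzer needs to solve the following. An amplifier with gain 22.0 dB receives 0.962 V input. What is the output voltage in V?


Output voltage from dB gain:
V_out = V_in * 10^(gain_dB / 20)
      = 0.962 * 10^(22.0 / 20)
      = 0.962 * 12.589254
      = 12.1109 V

12.1109 V


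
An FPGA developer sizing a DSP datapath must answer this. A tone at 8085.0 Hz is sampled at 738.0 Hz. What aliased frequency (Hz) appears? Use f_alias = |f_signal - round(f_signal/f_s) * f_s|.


Compute the nearest integer multiple of fs to the signal:
n = round(8085.0 / 738.0) = 11
f_alias = |8085.0 - 11 * 738.0|
        = |8085.0 - 8118.0|
        = 33.0 Hz

33.0


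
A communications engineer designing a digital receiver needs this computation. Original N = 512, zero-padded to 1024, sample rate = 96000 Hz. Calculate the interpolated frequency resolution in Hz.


Frequency resolution after zero-padding:
N_padded = 512 * 2 = 1024
df = fs / N_padded
   = 96000 / 1024
   = 93.75 Hz

93.75 Hz


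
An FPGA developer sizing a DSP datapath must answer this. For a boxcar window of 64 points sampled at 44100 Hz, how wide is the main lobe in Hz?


Main lobe width for a rectangular window:
Width = 2 * fs / N
      = 2 * 44100 / 64
      = 88200 / 64
      = 1378.125 Hz

1378.125 Hz


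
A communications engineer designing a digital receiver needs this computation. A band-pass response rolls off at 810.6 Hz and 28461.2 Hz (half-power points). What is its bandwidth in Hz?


Bandwidth is the difference of -3dB frequencies:
BW = f_high - f_low
   = 28461.2 - 810.6
   = 27650.6 Hz

27650.6 Hz


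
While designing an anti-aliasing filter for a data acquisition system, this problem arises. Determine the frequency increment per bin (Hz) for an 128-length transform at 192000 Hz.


DFT frequency resolution:
df = fs / N
   = 192000 / 128
   = 1500.0 Hz

1500.0 Hz


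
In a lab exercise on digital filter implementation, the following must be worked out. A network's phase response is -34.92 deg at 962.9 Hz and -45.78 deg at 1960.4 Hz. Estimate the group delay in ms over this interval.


Group delay from phase difference:
tau = -d(phi)/d(omega)
d(phi) = -10.86 deg = -0.189543 rad
d(omega) = 2*pi*(1960.4 - 962.9) = 6267.4773 rad/s
tau = -(-0.189543) / 6267.4773
    = 0.0302 ms

0.0302 ms


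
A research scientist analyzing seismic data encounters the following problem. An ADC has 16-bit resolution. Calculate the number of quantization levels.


Number of quantization levels = 2^N
= 2^16
= 65536

65536


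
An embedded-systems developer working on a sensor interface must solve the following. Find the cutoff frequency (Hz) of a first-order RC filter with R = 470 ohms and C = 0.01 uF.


Cutoff frequency of a first-order RC filter:
fc = 1 / (2 * pi * R * C)
C = 0.01 uF = 1e-08 F
fc = 1 / (2 * pi * 470 * 1e-08)
   = 1 / 2.9530970943744e-05
   = 33862.753849 Hz

33862.753849 Hz
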